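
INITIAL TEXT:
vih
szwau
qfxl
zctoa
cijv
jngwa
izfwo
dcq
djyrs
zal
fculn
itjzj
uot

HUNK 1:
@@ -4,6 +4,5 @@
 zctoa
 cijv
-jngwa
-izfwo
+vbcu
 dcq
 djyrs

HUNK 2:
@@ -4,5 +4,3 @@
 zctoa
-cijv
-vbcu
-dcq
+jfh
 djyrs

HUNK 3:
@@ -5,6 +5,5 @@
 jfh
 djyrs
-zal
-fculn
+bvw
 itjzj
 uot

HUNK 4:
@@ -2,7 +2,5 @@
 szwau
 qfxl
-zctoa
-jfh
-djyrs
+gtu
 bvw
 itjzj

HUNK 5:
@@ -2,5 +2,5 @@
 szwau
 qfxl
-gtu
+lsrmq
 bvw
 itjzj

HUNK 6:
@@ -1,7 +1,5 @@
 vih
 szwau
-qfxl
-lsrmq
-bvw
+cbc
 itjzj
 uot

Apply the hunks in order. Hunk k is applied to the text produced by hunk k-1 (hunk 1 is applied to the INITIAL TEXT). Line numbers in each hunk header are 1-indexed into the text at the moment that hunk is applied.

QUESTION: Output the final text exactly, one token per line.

Answer: vih
szwau
cbc
itjzj
uot

Derivation:
Hunk 1: at line 4 remove [jngwa,izfwo] add [vbcu] -> 12 lines: vih szwau qfxl zctoa cijv vbcu dcq djyrs zal fculn itjzj uot
Hunk 2: at line 4 remove [cijv,vbcu,dcq] add [jfh] -> 10 lines: vih szwau qfxl zctoa jfh djyrs zal fculn itjzj uot
Hunk 3: at line 5 remove [zal,fculn] add [bvw] -> 9 lines: vih szwau qfxl zctoa jfh djyrs bvw itjzj uot
Hunk 4: at line 2 remove [zctoa,jfh,djyrs] add [gtu] -> 7 lines: vih szwau qfxl gtu bvw itjzj uot
Hunk 5: at line 2 remove [gtu] add [lsrmq] -> 7 lines: vih szwau qfxl lsrmq bvw itjzj uot
Hunk 6: at line 1 remove [qfxl,lsrmq,bvw] add [cbc] -> 5 lines: vih szwau cbc itjzj uot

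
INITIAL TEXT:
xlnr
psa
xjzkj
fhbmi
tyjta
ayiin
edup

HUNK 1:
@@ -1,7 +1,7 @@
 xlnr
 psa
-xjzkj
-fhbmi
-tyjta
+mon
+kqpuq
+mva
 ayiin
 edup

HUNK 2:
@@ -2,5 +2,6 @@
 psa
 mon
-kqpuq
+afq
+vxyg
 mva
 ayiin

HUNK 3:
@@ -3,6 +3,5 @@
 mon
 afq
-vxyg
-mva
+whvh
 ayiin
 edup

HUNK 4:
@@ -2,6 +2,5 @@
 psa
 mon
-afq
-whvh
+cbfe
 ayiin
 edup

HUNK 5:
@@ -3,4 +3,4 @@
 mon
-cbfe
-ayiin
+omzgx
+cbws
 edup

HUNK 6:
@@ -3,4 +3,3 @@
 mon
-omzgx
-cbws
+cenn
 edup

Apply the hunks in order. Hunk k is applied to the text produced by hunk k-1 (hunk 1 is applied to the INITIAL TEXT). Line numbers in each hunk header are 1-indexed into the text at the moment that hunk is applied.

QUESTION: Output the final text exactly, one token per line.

Hunk 1: at line 1 remove [xjzkj,fhbmi,tyjta] add [mon,kqpuq,mva] -> 7 lines: xlnr psa mon kqpuq mva ayiin edup
Hunk 2: at line 2 remove [kqpuq] add [afq,vxyg] -> 8 lines: xlnr psa mon afq vxyg mva ayiin edup
Hunk 3: at line 3 remove [vxyg,mva] add [whvh] -> 7 lines: xlnr psa mon afq whvh ayiin edup
Hunk 4: at line 2 remove [afq,whvh] add [cbfe] -> 6 lines: xlnr psa mon cbfe ayiin edup
Hunk 5: at line 3 remove [cbfe,ayiin] add [omzgx,cbws] -> 6 lines: xlnr psa mon omzgx cbws edup
Hunk 6: at line 3 remove [omzgx,cbws] add [cenn] -> 5 lines: xlnr psa mon cenn edup

Answer: xlnr
psa
mon
cenn
edup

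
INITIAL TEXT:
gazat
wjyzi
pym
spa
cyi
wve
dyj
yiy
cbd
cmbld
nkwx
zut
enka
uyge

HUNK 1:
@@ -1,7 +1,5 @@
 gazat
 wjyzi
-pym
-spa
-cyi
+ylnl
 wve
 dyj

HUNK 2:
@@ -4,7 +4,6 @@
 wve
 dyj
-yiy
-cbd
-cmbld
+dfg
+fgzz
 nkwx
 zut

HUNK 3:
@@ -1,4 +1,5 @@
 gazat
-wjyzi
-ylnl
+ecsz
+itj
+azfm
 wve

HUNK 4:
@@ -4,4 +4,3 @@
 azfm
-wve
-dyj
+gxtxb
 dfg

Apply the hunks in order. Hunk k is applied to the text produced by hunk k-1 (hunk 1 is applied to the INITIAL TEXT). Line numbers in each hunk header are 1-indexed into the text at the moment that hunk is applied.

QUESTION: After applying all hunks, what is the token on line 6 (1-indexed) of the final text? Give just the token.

Hunk 1: at line 1 remove [pym,spa,cyi] add [ylnl] -> 12 lines: gazat wjyzi ylnl wve dyj yiy cbd cmbld nkwx zut enka uyge
Hunk 2: at line 4 remove [yiy,cbd,cmbld] add [dfg,fgzz] -> 11 lines: gazat wjyzi ylnl wve dyj dfg fgzz nkwx zut enka uyge
Hunk 3: at line 1 remove [wjyzi,ylnl] add [ecsz,itj,azfm] -> 12 lines: gazat ecsz itj azfm wve dyj dfg fgzz nkwx zut enka uyge
Hunk 4: at line 4 remove [wve,dyj] add [gxtxb] -> 11 lines: gazat ecsz itj azfm gxtxb dfg fgzz nkwx zut enka uyge
Final line 6: dfg

Answer: dfg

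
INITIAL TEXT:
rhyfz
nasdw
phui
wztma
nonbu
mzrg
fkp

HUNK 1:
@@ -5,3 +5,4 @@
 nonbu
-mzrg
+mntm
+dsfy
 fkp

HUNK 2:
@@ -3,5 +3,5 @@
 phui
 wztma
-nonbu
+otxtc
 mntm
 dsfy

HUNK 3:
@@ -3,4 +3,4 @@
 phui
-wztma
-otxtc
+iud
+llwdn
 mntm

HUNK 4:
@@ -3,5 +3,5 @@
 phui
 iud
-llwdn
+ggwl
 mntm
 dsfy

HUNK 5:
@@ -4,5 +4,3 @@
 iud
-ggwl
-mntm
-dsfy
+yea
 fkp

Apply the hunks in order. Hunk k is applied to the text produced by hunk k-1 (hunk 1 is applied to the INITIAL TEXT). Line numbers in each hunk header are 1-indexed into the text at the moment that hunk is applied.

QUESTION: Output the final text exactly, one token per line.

Answer: rhyfz
nasdw
phui
iud
yea
fkp

Derivation:
Hunk 1: at line 5 remove [mzrg] add [mntm,dsfy] -> 8 lines: rhyfz nasdw phui wztma nonbu mntm dsfy fkp
Hunk 2: at line 3 remove [nonbu] add [otxtc] -> 8 lines: rhyfz nasdw phui wztma otxtc mntm dsfy fkp
Hunk 3: at line 3 remove [wztma,otxtc] add [iud,llwdn] -> 8 lines: rhyfz nasdw phui iud llwdn mntm dsfy fkp
Hunk 4: at line 3 remove [llwdn] add [ggwl] -> 8 lines: rhyfz nasdw phui iud ggwl mntm dsfy fkp
Hunk 5: at line 4 remove [ggwl,mntm,dsfy] add [yea] -> 6 lines: rhyfz nasdw phui iud yea fkp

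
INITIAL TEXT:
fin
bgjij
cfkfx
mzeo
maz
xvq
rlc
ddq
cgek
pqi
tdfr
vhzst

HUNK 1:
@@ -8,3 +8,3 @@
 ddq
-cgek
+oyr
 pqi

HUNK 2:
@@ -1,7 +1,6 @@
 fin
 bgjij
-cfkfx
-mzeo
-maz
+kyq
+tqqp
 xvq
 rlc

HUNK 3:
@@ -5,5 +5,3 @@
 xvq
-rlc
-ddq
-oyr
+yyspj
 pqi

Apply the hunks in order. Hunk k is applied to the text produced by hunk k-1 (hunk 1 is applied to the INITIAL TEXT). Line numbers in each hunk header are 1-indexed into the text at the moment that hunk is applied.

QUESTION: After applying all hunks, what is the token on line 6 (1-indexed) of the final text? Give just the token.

Hunk 1: at line 8 remove [cgek] add [oyr] -> 12 lines: fin bgjij cfkfx mzeo maz xvq rlc ddq oyr pqi tdfr vhzst
Hunk 2: at line 1 remove [cfkfx,mzeo,maz] add [kyq,tqqp] -> 11 lines: fin bgjij kyq tqqp xvq rlc ddq oyr pqi tdfr vhzst
Hunk 3: at line 5 remove [rlc,ddq,oyr] add [yyspj] -> 9 lines: fin bgjij kyq tqqp xvq yyspj pqi tdfr vhzst
Final line 6: yyspj

Answer: yyspj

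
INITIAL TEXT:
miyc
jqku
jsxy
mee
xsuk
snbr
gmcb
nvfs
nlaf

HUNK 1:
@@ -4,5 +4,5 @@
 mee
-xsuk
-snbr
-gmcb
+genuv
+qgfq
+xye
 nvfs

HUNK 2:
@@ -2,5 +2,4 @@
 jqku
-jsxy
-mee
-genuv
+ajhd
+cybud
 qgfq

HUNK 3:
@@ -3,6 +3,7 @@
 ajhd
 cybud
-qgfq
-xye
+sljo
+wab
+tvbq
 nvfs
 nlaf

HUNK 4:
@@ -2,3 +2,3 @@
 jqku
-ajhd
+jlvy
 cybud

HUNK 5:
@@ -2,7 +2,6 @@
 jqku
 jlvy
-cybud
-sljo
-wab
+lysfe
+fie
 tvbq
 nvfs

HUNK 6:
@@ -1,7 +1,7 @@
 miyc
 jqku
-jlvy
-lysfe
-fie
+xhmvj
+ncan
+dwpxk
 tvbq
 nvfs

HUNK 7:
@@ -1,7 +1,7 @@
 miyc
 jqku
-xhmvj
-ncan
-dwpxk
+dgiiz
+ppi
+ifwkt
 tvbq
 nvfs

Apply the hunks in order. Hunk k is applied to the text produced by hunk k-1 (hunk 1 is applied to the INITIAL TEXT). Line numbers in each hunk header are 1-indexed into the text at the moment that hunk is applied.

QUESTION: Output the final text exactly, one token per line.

Hunk 1: at line 4 remove [xsuk,snbr,gmcb] add [genuv,qgfq,xye] -> 9 lines: miyc jqku jsxy mee genuv qgfq xye nvfs nlaf
Hunk 2: at line 2 remove [jsxy,mee,genuv] add [ajhd,cybud] -> 8 lines: miyc jqku ajhd cybud qgfq xye nvfs nlaf
Hunk 3: at line 3 remove [qgfq,xye] add [sljo,wab,tvbq] -> 9 lines: miyc jqku ajhd cybud sljo wab tvbq nvfs nlaf
Hunk 4: at line 2 remove [ajhd] add [jlvy] -> 9 lines: miyc jqku jlvy cybud sljo wab tvbq nvfs nlaf
Hunk 5: at line 2 remove [cybud,sljo,wab] add [lysfe,fie] -> 8 lines: miyc jqku jlvy lysfe fie tvbq nvfs nlaf
Hunk 6: at line 1 remove [jlvy,lysfe,fie] add [xhmvj,ncan,dwpxk] -> 8 lines: miyc jqku xhmvj ncan dwpxk tvbq nvfs nlaf
Hunk 7: at line 1 remove [xhmvj,ncan,dwpxk] add [dgiiz,ppi,ifwkt] -> 8 lines: miyc jqku dgiiz ppi ifwkt tvbq nvfs nlaf

Answer: miyc
jqku
dgiiz
ppi
ifwkt
tvbq
nvfs
nlaf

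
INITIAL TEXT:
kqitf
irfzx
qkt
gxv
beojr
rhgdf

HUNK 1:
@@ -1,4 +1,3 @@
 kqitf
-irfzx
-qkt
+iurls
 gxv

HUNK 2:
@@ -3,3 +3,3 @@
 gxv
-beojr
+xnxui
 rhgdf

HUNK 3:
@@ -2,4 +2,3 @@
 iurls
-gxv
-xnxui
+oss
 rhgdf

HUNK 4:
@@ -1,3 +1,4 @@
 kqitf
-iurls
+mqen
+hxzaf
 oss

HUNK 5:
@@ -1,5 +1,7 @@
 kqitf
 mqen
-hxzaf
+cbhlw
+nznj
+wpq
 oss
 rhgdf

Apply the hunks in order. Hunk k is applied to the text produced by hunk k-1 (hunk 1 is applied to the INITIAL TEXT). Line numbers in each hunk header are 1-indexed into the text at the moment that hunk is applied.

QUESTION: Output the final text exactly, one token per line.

Answer: kqitf
mqen
cbhlw
nznj
wpq
oss
rhgdf

Derivation:
Hunk 1: at line 1 remove [irfzx,qkt] add [iurls] -> 5 lines: kqitf iurls gxv beojr rhgdf
Hunk 2: at line 3 remove [beojr] add [xnxui] -> 5 lines: kqitf iurls gxv xnxui rhgdf
Hunk 3: at line 2 remove [gxv,xnxui] add [oss] -> 4 lines: kqitf iurls oss rhgdf
Hunk 4: at line 1 remove [iurls] add [mqen,hxzaf] -> 5 lines: kqitf mqen hxzaf oss rhgdf
Hunk 5: at line 1 remove [hxzaf] add [cbhlw,nznj,wpq] -> 7 lines: kqitf mqen cbhlw nznj wpq oss rhgdf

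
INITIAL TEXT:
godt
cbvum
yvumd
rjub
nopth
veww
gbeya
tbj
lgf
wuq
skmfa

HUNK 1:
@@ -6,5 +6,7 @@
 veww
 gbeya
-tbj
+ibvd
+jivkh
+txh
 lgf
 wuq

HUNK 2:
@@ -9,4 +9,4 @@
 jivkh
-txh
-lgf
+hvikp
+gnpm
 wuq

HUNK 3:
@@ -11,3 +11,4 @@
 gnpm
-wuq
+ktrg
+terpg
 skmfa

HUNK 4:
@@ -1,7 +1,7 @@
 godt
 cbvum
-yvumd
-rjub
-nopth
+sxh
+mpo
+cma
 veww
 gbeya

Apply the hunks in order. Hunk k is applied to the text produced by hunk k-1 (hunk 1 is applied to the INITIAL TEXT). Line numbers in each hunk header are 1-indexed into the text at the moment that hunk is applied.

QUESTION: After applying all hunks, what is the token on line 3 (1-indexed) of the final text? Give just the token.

Hunk 1: at line 6 remove [tbj] add [ibvd,jivkh,txh] -> 13 lines: godt cbvum yvumd rjub nopth veww gbeya ibvd jivkh txh lgf wuq skmfa
Hunk 2: at line 9 remove [txh,lgf] add [hvikp,gnpm] -> 13 lines: godt cbvum yvumd rjub nopth veww gbeya ibvd jivkh hvikp gnpm wuq skmfa
Hunk 3: at line 11 remove [wuq] add [ktrg,terpg] -> 14 lines: godt cbvum yvumd rjub nopth veww gbeya ibvd jivkh hvikp gnpm ktrg terpg skmfa
Hunk 4: at line 1 remove [yvumd,rjub,nopth] add [sxh,mpo,cma] -> 14 lines: godt cbvum sxh mpo cma veww gbeya ibvd jivkh hvikp gnpm ktrg terpg skmfa
Final line 3: sxh

Answer: sxh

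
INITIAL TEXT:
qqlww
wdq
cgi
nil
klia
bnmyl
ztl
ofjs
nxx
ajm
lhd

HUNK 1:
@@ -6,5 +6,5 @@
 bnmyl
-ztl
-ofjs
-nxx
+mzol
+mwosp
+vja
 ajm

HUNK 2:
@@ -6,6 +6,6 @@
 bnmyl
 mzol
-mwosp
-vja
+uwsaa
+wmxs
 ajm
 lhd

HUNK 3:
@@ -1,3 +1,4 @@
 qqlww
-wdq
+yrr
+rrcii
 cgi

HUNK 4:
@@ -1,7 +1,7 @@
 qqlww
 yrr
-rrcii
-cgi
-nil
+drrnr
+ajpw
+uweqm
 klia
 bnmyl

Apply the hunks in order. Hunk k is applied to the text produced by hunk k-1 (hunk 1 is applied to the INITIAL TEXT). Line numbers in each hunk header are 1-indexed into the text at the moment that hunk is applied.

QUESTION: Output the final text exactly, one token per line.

Hunk 1: at line 6 remove [ztl,ofjs,nxx] add [mzol,mwosp,vja] -> 11 lines: qqlww wdq cgi nil klia bnmyl mzol mwosp vja ajm lhd
Hunk 2: at line 6 remove [mwosp,vja] add [uwsaa,wmxs] -> 11 lines: qqlww wdq cgi nil klia bnmyl mzol uwsaa wmxs ajm lhd
Hunk 3: at line 1 remove [wdq] add [yrr,rrcii] -> 12 lines: qqlww yrr rrcii cgi nil klia bnmyl mzol uwsaa wmxs ajm lhd
Hunk 4: at line 1 remove [rrcii,cgi,nil] add [drrnr,ajpw,uweqm] -> 12 lines: qqlww yrr drrnr ajpw uweqm klia bnmyl mzol uwsaa wmxs ajm lhd

Answer: qqlww
yrr
drrnr
ajpw
uweqm
klia
bnmyl
mzol
uwsaa
wmxs
ajm
lhd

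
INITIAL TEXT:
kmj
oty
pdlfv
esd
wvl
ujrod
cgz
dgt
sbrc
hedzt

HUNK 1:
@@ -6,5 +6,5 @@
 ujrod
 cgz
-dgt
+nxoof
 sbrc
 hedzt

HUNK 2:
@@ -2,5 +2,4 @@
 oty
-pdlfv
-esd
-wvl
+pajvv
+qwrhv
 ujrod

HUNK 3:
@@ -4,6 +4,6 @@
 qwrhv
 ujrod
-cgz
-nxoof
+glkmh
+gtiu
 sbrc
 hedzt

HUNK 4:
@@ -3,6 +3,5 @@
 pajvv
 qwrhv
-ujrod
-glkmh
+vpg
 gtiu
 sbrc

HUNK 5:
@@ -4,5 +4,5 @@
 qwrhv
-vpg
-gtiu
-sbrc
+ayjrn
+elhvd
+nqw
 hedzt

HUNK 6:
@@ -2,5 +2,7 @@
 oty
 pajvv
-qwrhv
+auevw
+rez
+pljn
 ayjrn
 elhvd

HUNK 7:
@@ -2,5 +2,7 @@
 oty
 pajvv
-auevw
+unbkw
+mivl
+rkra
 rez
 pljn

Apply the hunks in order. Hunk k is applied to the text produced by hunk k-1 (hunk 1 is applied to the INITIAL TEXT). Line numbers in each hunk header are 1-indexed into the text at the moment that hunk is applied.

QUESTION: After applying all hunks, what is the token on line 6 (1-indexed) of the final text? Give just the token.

Hunk 1: at line 6 remove [dgt] add [nxoof] -> 10 lines: kmj oty pdlfv esd wvl ujrod cgz nxoof sbrc hedzt
Hunk 2: at line 2 remove [pdlfv,esd,wvl] add [pajvv,qwrhv] -> 9 lines: kmj oty pajvv qwrhv ujrod cgz nxoof sbrc hedzt
Hunk 3: at line 4 remove [cgz,nxoof] add [glkmh,gtiu] -> 9 lines: kmj oty pajvv qwrhv ujrod glkmh gtiu sbrc hedzt
Hunk 4: at line 3 remove [ujrod,glkmh] add [vpg] -> 8 lines: kmj oty pajvv qwrhv vpg gtiu sbrc hedzt
Hunk 5: at line 4 remove [vpg,gtiu,sbrc] add [ayjrn,elhvd,nqw] -> 8 lines: kmj oty pajvv qwrhv ayjrn elhvd nqw hedzt
Hunk 6: at line 2 remove [qwrhv] add [auevw,rez,pljn] -> 10 lines: kmj oty pajvv auevw rez pljn ayjrn elhvd nqw hedzt
Hunk 7: at line 2 remove [auevw] add [unbkw,mivl,rkra] -> 12 lines: kmj oty pajvv unbkw mivl rkra rez pljn ayjrn elhvd nqw hedzt
Final line 6: rkra

Answer: rkra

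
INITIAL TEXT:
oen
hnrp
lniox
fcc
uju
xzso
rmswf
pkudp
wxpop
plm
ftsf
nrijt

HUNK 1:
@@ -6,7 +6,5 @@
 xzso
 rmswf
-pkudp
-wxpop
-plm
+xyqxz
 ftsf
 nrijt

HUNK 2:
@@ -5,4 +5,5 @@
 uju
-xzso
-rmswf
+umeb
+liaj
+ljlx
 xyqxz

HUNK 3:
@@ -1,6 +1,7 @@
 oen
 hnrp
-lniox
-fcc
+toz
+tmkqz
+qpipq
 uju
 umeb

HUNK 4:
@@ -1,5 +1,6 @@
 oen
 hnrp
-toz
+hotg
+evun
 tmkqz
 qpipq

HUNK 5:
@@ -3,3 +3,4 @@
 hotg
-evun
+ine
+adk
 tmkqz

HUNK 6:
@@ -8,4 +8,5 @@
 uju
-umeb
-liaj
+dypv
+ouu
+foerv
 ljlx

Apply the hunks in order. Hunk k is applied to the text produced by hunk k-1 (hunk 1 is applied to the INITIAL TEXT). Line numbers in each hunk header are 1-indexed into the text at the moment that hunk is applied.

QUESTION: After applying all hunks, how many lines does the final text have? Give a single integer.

Hunk 1: at line 6 remove [pkudp,wxpop,plm] add [xyqxz] -> 10 lines: oen hnrp lniox fcc uju xzso rmswf xyqxz ftsf nrijt
Hunk 2: at line 5 remove [xzso,rmswf] add [umeb,liaj,ljlx] -> 11 lines: oen hnrp lniox fcc uju umeb liaj ljlx xyqxz ftsf nrijt
Hunk 3: at line 1 remove [lniox,fcc] add [toz,tmkqz,qpipq] -> 12 lines: oen hnrp toz tmkqz qpipq uju umeb liaj ljlx xyqxz ftsf nrijt
Hunk 4: at line 1 remove [toz] add [hotg,evun] -> 13 lines: oen hnrp hotg evun tmkqz qpipq uju umeb liaj ljlx xyqxz ftsf nrijt
Hunk 5: at line 3 remove [evun] add [ine,adk] -> 14 lines: oen hnrp hotg ine adk tmkqz qpipq uju umeb liaj ljlx xyqxz ftsf nrijt
Hunk 6: at line 8 remove [umeb,liaj] add [dypv,ouu,foerv] -> 15 lines: oen hnrp hotg ine adk tmkqz qpipq uju dypv ouu foerv ljlx xyqxz ftsf nrijt
Final line count: 15

Answer: 15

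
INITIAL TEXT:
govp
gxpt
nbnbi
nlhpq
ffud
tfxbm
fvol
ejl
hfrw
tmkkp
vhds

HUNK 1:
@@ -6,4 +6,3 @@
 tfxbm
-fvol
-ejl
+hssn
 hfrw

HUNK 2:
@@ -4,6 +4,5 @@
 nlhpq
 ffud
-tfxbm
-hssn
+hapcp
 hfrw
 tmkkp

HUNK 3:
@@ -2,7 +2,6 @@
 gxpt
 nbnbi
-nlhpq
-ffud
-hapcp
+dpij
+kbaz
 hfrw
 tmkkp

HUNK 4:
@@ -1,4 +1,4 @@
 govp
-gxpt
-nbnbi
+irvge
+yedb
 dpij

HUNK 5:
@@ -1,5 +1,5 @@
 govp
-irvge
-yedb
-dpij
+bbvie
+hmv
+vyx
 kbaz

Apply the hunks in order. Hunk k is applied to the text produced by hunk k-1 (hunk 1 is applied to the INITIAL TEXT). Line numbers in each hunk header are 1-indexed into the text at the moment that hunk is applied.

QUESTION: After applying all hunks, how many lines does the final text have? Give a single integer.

Hunk 1: at line 6 remove [fvol,ejl] add [hssn] -> 10 lines: govp gxpt nbnbi nlhpq ffud tfxbm hssn hfrw tmkkp vhds
Hunk 2: at line 4 remove [tfxbm,hssn] add [hapcp] -> 9 lines: govp gxpt nbnbi nlhpq ffud hapcp hfrw tmkkp vhds
Hunk 3: at line 2 remove [nlhpq,ffud,hapcp] add [dpij,kbaz] -> 8 lines: govp gxpt nbnbi dpij kbaz hfrw tmkkp vhds
Hunk 4: at line 1 remove [gxpt,nbnbi] add [irvge,yedb] -> 8 lines: govp irvge yedb dpij kbaz hfrw tmkkp vhds
Hunk 5: at line 1 remove [irvge,yedb,dpij] add [bbvie,hmv,vyx] -> 8 lines: govp bbvie hmv vyx kbaz hfrw tmkkp vhds
Final line count: 8

Answer: 8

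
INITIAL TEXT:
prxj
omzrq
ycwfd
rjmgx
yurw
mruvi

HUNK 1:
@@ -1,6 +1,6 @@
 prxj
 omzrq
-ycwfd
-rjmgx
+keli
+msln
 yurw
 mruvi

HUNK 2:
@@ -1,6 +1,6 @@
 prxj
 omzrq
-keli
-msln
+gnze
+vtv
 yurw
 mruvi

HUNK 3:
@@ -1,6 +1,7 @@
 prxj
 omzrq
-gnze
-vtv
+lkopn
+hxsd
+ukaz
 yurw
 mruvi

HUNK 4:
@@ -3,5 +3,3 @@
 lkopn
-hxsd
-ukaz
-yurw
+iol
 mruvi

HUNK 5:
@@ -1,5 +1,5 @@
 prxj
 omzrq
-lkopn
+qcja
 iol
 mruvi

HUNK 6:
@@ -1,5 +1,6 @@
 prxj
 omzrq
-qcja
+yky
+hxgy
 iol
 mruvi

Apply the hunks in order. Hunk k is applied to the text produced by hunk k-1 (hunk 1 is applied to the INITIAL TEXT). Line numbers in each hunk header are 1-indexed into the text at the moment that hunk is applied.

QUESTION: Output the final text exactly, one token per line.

Answer: prxj
omzrq
yky
hxgy
iol
mruvi

Derivation:
Hunk 1: at line 1 remove [ycwfd,rjmgx] add [keli,msln] -> 6 lines: prxj omzrq keli msln yurw mruvi
Hunk 2: at line 1 remove [keli,msln] add [gnze,vtv] -> 6 lines: prxj omzrq gnze vtv yurw mruvi
Hunk 3: at line 1 remove [gnze,vtv] add [lkopn,hxsd,ukaz] -> 7 lines: prxj omzrq lkopn hxsd ukaz yurw mruvi
Hunk 4: at line 3 remove [hxsd,ukaz,yurw] add [iol] -> 5 lines: prxj omzrq lkopn iol mruvi
Hunk 5: at line 1 remove [lkopn] add [qcja] -> 5 lines: prxj omzrq qcja iol mruvi
Hunk 6: at line 1 remove [qcja] add [yky,hxgy] -> 6 lines: prxj omzrq yky hxgy iol mruvi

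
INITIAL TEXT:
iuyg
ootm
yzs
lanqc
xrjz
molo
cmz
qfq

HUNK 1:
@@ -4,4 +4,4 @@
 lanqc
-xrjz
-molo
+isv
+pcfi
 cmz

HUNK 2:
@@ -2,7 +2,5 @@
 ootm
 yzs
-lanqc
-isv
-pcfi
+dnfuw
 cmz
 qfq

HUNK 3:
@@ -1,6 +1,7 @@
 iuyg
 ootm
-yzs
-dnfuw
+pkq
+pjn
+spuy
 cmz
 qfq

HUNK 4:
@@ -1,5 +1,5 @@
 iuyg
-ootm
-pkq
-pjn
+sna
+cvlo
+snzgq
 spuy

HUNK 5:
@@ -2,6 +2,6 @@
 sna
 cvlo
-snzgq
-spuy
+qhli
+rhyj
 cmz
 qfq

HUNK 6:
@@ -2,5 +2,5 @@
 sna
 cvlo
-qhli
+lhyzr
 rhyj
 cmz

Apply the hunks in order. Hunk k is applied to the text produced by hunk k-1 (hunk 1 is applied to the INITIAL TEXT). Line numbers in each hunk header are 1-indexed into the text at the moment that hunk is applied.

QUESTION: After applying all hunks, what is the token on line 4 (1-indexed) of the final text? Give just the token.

Answer: lhyzr

Derivation:
Hunk 1: at line 4 remove [xrjz,molo] add [isv,pcfi] -> 8 lines: iuyg ootm yzs lanqc isv pcfi cmz qfq
Hunk 2: at line 2 remove [lanqc,isv,pcfi] add [dnfuw] -> 6 lines: iuyg ootm yzs dnfuw cmz qfq
Hunk 3: at line 1 remove [yzs,dnfuw] add [pkq,pjn,spuy] -> 7 lines: iuyg ootm pkq pjn spuy cmz qfq
Hunk 4: at line 1 remove [ootm,pkq,pjn] add [sna,cvlo,snzgq] -> 7 lines: iuyg sna cvlo snzgq spuy cmz qfq
Hunk 5: at line 2 remove [snzgq,spuy] add [qhli,rhyj] -> 7 lines: iuyg sna cvlo qhli rhyj cmz qfq
Hunk 6: at line 2 remove [qhli] add [lhyzr] -> 7 lines: iuyg sna cvlo lhyzr rhyj cmz qfq
Final line 4: lhyzr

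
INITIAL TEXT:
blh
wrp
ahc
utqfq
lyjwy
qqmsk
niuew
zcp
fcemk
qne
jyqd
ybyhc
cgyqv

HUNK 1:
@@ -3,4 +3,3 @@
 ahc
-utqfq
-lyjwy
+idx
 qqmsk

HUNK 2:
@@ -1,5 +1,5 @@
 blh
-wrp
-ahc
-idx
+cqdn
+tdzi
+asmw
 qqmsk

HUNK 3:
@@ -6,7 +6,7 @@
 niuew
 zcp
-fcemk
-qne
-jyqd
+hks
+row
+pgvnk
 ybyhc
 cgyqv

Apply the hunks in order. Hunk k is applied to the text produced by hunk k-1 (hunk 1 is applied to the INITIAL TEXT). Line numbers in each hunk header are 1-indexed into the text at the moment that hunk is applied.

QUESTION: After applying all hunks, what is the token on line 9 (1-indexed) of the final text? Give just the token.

Answer: row

Derivation:
Hunk 1: at line 3 remove [utqfq,lyjwy] add [idx] -> 12 lines: blh wrp ahc idx qqmsk niuew zcp fcemk qne jyqd ybyhc cgyqv
Hunk 2: at line 1 remove [wrp,ahc,idx] add [cqdn,tdzi,asmw] -> 12 lines: blh cqdn tdzi asmw qqmsk niuew zcp fcemk qne jyqd ybyhc cgyqv
Hunk 3: at line 6 remove [fcemk,qne,jyqd] add [hks,row,pgvnk] -> 12 lines: blh cqdn tdzi asmw qqmsk niuew zcp hks row pgvnk ybyhc cgyqv
Final line 9: row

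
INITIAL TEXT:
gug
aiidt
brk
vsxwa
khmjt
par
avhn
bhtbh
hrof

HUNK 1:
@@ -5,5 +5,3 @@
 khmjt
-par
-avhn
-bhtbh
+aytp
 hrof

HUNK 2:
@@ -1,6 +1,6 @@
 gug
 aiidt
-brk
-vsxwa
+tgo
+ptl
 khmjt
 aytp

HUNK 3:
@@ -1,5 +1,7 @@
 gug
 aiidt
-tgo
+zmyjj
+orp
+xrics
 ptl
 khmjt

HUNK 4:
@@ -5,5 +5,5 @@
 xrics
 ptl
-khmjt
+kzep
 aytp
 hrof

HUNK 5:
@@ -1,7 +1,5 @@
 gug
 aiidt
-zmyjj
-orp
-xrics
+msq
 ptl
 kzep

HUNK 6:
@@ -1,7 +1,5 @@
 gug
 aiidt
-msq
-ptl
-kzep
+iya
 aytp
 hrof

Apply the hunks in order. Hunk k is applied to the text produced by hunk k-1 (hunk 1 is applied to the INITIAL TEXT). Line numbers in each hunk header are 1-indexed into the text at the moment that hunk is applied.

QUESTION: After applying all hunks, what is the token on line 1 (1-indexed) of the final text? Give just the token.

Hunk 1: at line 5 remove [par,avhn,bhtbh] add [aytp] -> 7 lines: gug aiidt brk vsxwa khmjt aytp hrof
Hunk 2: at line 1 remove [brk,vsxwa] add [tgo,ptl] -> 7 lines: gug aiidt tgo ptl khmjt aytp hrof
Hunk 3: at line 1 remove [tgo] add [zmyjj,orp,xrics] -> 9 lines: gug aiidt zmyjj orp xrics ptl khmjt aytp hrof
Hunk 4: at line 5 remove [khmjt] add [kzep] -> 9 lines: gug aiidt zmyjj orp xrics ptl kzep aytp hrof
Hunk 5: at line 1 remove [zmyjj,orp,xrics] add [msq] -> 7 lines: gug aiidt msq ptl kzep aytp hrof
Hunk 6: at line 1 remove [msq,ptl,kzep] add [iya] -> 5 lines: gug aiidt iya aytp hrof
Final line 1: gug

Answer: gug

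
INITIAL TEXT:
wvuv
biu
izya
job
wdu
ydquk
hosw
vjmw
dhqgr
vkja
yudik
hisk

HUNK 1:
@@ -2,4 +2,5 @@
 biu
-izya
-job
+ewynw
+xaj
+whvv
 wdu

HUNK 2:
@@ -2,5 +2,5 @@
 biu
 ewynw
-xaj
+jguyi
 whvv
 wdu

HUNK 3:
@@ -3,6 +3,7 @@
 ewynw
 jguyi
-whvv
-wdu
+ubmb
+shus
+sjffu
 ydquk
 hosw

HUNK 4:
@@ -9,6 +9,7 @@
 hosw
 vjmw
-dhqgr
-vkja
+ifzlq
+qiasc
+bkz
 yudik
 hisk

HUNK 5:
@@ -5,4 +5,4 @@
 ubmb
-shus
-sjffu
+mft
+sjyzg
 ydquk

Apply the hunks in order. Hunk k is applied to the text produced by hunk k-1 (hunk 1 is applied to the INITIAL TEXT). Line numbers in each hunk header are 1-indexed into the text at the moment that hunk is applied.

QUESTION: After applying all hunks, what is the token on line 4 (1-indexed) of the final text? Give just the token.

Answer: jguyi

Derivation:
Hunk 1: at line 2 remove [izya,job] add [ewynw,xaj,whvv] -> 13 lines: wvuv biu ewynw xaj whvv wdu ydquk hosw vjmw dhqgr vkja yudik hisk
Hunk 2: at line 2 remove [xaj] add [jguyi] -> 13 lines: wvuv biu ewynw jguyi whvv wdu ydquk hosw vjmw dhqgr vkja yudik hisk
Hunk 3: at line 3 remove [whvv,wdu] add [ubmb,shus,sjffu] -> 14 lines: wvuv biu ewynw jguyi ubmb shus sjffu ydquk hosw vjmw dhqgr vkja yudik hisk
Hunk 4: at line 9 remove [dhqgr,vkja] add [ifzlq,qiasc,bkz] -> 15 lines: wvuv biu ewynw jguyi ubmb shus sjffu ydquk hosw vjmw ifzlq qiasc bkz yudik hisk
Hunk 5: at line 5 remove [shus,sjffu] add [mft,sjyzg] -> 15 lines: wvuv biu ewynw jguyi ubmb mft sjyzg ydquk hosw vjmw ifzlq qiasc bkz yudik hisk
Final line 4: jguyi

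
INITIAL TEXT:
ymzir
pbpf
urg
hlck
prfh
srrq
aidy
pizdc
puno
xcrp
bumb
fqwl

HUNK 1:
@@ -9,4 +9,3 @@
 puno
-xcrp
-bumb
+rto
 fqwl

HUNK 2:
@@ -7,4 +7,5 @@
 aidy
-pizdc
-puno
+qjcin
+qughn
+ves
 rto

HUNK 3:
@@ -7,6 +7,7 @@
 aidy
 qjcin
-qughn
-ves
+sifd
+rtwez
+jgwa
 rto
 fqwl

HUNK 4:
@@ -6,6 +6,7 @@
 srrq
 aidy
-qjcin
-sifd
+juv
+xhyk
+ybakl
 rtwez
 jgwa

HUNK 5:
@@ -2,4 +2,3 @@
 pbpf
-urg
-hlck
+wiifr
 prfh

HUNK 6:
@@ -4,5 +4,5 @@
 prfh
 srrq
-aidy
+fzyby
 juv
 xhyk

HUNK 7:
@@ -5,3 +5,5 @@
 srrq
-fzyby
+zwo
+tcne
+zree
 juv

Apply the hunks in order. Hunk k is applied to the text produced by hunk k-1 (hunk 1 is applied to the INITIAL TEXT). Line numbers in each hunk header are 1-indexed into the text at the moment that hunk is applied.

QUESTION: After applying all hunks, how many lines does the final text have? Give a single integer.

Answer: 15

Derivation:
Hunk 1: at line 9 remove [xcrp,bumb] add [rto] -> 11 lines: ymzir pbpf urg hlck prfh srrq aidy pizdc puno rto fqwl
Hunk 2: at line 7 remove [pizdc,puno] add [qjcin,qughn,ves] -> 12 lines: ymzir pbpf urg hlck prfh srrq aidy qjcin qughn ves rto fqwl
Hunk 3: at line 7 remove [qughn,ves] add [sifd,rtwez,jgwa] -> 13 lines: ymzir pbpf urg hlck prfh srrq aidy qjcin sifd rtwez jgwa rto fqwl
Hunk 4: at line 6 remove [qjcin,sifd] add [juv,xhyk,ybakl] -> 14 lines: ymzir pbpf urg hlck prfh srrq aidy juv xhyk ybakl rtwez jgwa rto fqwl
Hunk 5: at line 2 remove [urg,hlck] add [wiifr] -> 13 lines: ymzir pbpf wiifr prfh srrq aidy juv xhyk ybakl rtwez jgwa rto fqwl
Hunk 6: at line 4 remove [aidy] add [fzyby] -> 13 lines: ymzir pbpf wiifr prfh srrq fzyby juv xhyk ybakl rtwez jgwa rto fqwl
Hunk 7: at line 5 remove [fzyby] add [zwo,tcne,zree] -> 15 lines: ymzir pbpf wiifr prfh srrq zwo tcne zree juv xhyk ybakl rtwez jgwa rto fqwl
Final line count: 15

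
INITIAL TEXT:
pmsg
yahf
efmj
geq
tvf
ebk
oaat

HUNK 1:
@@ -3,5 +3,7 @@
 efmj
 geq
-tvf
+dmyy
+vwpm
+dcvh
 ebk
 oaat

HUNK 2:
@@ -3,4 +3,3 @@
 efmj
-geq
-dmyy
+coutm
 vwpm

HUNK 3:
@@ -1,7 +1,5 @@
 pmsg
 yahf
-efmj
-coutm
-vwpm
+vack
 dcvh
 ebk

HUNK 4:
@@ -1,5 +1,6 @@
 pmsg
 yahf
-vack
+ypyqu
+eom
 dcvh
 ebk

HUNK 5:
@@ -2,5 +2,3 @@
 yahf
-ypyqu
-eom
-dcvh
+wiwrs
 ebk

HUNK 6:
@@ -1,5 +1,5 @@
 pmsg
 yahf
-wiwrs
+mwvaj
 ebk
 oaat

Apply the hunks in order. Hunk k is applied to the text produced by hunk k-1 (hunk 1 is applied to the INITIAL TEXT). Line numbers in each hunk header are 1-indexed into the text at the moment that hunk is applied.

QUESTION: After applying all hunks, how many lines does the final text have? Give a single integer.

Answer: 5

Derivation:
Hunk 1: at line 3 remove [tvf] add [dmyy,vwpm,dcvh] -> 9 lines: pmsg yahf efmj geq dmyy vwpm dcvh ebk oaat
Hunk 2: at line 3 remove [geq,dmyy] add [coutm] -> 8 lines: pmsg yahf efmj coutm vwpm dcvh ebk oaat
Hunk 3: at line 1 remove [efmj,coutm,vwpm] add [vack] -> 6 lines: pmsg yahf vack dcvh ebk oaat
Hunk 4: at line 1 remove [vack] add [ypyqu,eom] -> 7 lines: pmsg yahf ypyqu eom dcvh ebk oaat
Hunk 5: at line 2 remove [ypyqu,eom,dcvh] add [wiwrs] -> 5 lines: pmsg yahf wiwrs ebk oaat
Hunk 6: at line 1 remove [wiwrs] add [mwvaj] -> 5 lines: pmsg yahf mwvaj ebk oaat
Final line count: 5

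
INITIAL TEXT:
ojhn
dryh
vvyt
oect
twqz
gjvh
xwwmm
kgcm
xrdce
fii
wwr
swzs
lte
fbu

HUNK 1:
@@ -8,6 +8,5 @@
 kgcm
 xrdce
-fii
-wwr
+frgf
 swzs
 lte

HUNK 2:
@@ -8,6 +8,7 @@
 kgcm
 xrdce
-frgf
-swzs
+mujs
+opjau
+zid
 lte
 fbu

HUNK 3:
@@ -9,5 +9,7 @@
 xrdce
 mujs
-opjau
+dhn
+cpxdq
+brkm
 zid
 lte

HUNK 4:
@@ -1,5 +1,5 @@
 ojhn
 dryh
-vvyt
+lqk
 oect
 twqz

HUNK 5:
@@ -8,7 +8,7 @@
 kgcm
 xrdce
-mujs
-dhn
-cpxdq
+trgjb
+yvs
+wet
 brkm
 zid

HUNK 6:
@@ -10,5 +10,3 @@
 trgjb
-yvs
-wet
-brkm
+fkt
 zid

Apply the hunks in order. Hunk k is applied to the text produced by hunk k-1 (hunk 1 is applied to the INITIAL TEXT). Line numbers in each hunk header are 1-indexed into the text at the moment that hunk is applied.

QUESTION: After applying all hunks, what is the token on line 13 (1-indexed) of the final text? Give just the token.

Answer: lte

Derivation:
Hunk 1: at line 8 remove [fii,wwr] add [frgf] -> 13 lines: ojhn dryh vvyt oect twqz gjvh xwwmm kgcm xrdce frgf swzs lte fbu
Hunk 2: at line 8 remove [frgf,swzs] add [mujs,opjau,zid] -> 14 lines: ojhn dryh vvyt oect twqz gjvh xwwmm kgcm xrdce mujs opjau zid lte fbu
Hunk 3: at line 9 remove [opjau] add [dhn,cpxdq,brkm] -> 16 lines: ojhn dryh vvyt oect twqz gjvh xwwmm kgcm xrdce mujs dhn cpxdq brkm zid lte fbu
Hunk 4: at line 1 remove [vvyt] add [lqk] -> 16 lines: ojhn dryh lqk oect twqz gjvh xwwmm kgcm xrdce mujs dhn cpxdq brkm zid lte fbu
Hunk 5: at line 8 remove [mujs,dhn,cpxdq] add [trgjb,yvs,wet] -> 16 lines: ojhn dryh lqk oect twqz gjvh xwwmm kgcm xrdce trgjb yvs wet brkm zid lte fbu
Hunk 6: at line 10 remove [yvs,wet,brkm] add [fkt] -> 14 lines: ojhn dryh lqk oect twqz gjvh xwwmm kgcm xrdce trgjb fkt zid lte fbu
Final line 13: lte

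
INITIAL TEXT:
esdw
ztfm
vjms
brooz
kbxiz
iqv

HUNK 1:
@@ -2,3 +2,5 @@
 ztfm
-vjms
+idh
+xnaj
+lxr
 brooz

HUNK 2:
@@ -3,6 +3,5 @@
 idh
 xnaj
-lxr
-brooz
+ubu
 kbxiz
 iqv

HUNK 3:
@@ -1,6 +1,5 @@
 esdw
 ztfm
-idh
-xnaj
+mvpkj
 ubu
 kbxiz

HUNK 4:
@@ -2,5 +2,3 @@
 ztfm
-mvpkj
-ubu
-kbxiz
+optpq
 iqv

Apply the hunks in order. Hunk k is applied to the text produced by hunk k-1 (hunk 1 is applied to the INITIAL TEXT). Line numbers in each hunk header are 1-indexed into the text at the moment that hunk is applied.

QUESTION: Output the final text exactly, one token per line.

Hunk 1: at line 2 remove [vjms] add [idh,xnaj,lxr] -> 8 lines: esdw ztfm idh xnaj lxr brooz kbxiz iqv
Hunk 2: at line 3 remove [lxr,brooz] add [ubu] -> 7 lines: esdw ztfm idh xnaj ubu kbxiz iqv
Hunk 3: at line 1 remove [idh,xnaj] add [mvpkj] -> 6 lines: esdw ztfm mvpkj ubu kbxiz iqv
Hunk 4: at line 2 remove [mvpkj,ubu,kbxiz] add [optpq] -> 4 lines: esdw ztfm optpq iqv

Answer: esdw
ztfm
optpq
iqv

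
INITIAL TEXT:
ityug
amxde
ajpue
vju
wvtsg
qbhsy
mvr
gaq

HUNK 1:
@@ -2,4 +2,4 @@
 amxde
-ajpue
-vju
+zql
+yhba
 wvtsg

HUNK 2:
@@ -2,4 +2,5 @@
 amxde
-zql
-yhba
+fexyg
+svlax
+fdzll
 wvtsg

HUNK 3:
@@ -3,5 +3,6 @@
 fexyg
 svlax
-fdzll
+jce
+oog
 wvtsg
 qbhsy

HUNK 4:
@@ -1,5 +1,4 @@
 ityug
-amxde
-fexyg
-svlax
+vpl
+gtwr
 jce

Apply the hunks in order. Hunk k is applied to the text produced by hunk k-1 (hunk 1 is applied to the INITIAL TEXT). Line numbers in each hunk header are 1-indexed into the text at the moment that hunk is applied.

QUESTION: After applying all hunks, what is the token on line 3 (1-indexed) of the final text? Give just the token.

Answer: gtwr

Derivation:
Hunk 1: at line 2 remove [ajpue,vju] add [zql,yhba] -> 8 lines: ityug amxde zql yhba wvtsg qbhsy mvr gaq
Hunk 2: at line 2 remove [zql,yhba] add [fexyg,svlax,fdzll] -> 9 lines: ityug amxde fexyg svlax fdzll wvtsg qbhsy mvr gaq
Hunk 3: at line 3 remove [fdzll] add [jce,oog] -> 10 lines: ityug amxde fexyg svlax jce oog wvtsg qbhsy mvr gaq
Hunk 4: at line 1 remove [amxde,fexyg,svlax] add [vpl,gtwr] -> 9 lines: ityug vpl gtwr jce oog wvtsg qbhsy mvr gaq
Final line 3: gtwr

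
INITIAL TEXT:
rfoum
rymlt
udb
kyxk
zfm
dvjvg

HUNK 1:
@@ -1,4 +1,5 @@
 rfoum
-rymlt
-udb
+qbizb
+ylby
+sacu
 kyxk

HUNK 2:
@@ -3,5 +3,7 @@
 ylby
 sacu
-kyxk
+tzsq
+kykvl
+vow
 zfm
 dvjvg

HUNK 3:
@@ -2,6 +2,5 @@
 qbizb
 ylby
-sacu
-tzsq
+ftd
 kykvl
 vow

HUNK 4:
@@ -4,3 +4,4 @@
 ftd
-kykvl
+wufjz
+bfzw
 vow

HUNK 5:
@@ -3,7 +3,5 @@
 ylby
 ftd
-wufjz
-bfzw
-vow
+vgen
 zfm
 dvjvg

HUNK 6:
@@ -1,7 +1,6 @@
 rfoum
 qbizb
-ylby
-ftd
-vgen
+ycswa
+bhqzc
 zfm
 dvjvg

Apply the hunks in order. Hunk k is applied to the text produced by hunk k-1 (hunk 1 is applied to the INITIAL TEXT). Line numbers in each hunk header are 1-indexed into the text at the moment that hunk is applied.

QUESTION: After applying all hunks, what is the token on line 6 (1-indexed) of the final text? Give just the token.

Answer: dvjvg

Derivation:
Hunk 1: at line 1 remove [rymlt,udb] add [qbizb,ylby,sacu] -> 7 lines: rfoum qbizb ylby sacu kyxk zfm dvjvg
Hunk 2: at line 3 remove [kyxk] add [tzsq,kykvl,vow] -> 9 lines: rfoum qbizb ylby sacu tzsq kykvl vow zfm dvjvg
Hunk 3: at line 2 remove [sacu,tzsq] add [ftd] -> 8 lines: rfoum qbizb ylby ftd kykvl vow zfm dvjvg
Hunk 4: at line 4 remove [kykvl] add [wufjz,bfzw] -> 9 lines: rfoum qbizb ylby ftd wufjz bfzw vow zfm dvjvg
Hunk 5: at line 3 remove [wufjz,bfzw,vow] add [vgen] -> 7 lines: rfoum qbizb ylby ftd vgen zfm dvjvg
Hunk 6: at line 1 remove [ylby,ftd,vgen] add [ycswa,bhqzc] -> 6 lines: rfoum qbizb ycswa bhqzc zfm dvjvg
Final line 6: dvjvg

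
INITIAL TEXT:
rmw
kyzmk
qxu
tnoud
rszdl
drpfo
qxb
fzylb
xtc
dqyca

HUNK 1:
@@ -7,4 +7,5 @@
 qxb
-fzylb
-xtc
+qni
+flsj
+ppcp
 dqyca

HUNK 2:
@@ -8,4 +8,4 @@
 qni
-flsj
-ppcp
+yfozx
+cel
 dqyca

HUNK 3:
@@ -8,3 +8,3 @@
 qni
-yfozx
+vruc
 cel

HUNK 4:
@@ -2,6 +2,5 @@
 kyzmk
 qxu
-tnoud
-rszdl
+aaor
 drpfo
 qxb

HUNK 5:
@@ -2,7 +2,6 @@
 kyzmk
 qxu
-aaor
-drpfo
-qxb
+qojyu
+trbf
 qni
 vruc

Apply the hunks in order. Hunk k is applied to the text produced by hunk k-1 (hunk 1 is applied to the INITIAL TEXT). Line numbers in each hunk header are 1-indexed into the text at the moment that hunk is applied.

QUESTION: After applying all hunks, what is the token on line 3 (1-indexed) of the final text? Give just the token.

Hunk 1: at line 7 remove [fzylb,xtc] add [qni,flsj,ppcp] -> 11 lines: rmw kyzmk qxu tnoud rszdl drpfo qxb qni flsj ppcp dqyca
Hunk 2: at line 8 remove [flsj,ppcp] add [yfozx,cel] -> 11 lines: rmw kyzmk qxu tnoud rszdl drpfo qxb qni yfozx cel dqyca
Hunk 3: at line 8 remove [yfozx] add [vruc] -> 11 lines: rmw kyzmk qxu tnoud rszdl drpfo qxb qni vruc cel dqyca
Hunk 4: at line 2 remove [tnoud,rszdl] add [aaor] -> 10 lines: rmw kyzmk qxu aaor drpfo qxb qni vruc cel dqyca
Hunk 5: at line 2 remove [aaor,drpfo,qxb] add [qojyu,trbf] -> 9 lines: rmw kyzmk qxu qojyu trbf qni vruc cel dqyca
Final line 3: qxu

Answer: qxu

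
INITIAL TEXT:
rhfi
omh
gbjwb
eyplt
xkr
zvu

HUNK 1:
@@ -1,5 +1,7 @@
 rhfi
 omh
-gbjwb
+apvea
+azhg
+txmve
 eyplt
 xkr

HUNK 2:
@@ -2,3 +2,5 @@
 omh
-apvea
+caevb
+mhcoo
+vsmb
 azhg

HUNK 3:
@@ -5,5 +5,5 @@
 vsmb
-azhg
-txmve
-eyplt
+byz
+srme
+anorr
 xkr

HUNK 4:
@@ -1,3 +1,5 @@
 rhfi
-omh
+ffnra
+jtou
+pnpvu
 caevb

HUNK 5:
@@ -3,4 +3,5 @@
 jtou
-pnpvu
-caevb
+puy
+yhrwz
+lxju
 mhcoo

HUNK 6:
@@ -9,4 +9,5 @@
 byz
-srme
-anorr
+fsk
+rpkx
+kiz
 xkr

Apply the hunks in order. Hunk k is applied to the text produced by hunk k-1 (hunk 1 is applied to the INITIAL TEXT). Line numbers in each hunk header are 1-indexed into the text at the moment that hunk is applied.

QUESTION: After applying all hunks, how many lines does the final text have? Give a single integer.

Answer: 14

Derivation:
Hunk 1: at line 1 remove [gbjwb] add [apvea,azhg,txmve] -> 8 lines: rhfi omh apvea azhg txmve eyplt xkr zvu
Hunk 2: at line 2 remove [apvea] add [caevb,mhcoo,vsmb] -> 10 lines: rhfi omh caevb mhcoo vsmb azhg txmve eyplt xkr zvu
Hunk 3: at line 5 remove [azhg,txmve,eyplt] add [byz,srme,anorr] -> 10 lines: rhfi omh caevb mhcoo vsmb byz srme anorr xkr zvu
Hunk 4: at line 1 remove [omh] add [ffnra,jtou,pnpvu] -> 12 lines: rhfi ffnra jtou pnpvu caevb mhcoo vsmb byz srme anorr xkr zvu
Hunk 5: at line 3 remove [pnpvu,caevb] add [puy,yhrwz,lxju] -> 13 lines: rhfi ffnra jtou puy yhrwz lxju mhcoo vsmb byz srme anorr xkr zvu
Hunk 6: at line 9 remove [srme,anorr] add [fsk,rpkx,kiz] -> 14 lines: rhfi ffnra jtou puy yhrwz lxju mhcoo vsmb byz fsk rpkx kiz xkr zvu
Final line count: 14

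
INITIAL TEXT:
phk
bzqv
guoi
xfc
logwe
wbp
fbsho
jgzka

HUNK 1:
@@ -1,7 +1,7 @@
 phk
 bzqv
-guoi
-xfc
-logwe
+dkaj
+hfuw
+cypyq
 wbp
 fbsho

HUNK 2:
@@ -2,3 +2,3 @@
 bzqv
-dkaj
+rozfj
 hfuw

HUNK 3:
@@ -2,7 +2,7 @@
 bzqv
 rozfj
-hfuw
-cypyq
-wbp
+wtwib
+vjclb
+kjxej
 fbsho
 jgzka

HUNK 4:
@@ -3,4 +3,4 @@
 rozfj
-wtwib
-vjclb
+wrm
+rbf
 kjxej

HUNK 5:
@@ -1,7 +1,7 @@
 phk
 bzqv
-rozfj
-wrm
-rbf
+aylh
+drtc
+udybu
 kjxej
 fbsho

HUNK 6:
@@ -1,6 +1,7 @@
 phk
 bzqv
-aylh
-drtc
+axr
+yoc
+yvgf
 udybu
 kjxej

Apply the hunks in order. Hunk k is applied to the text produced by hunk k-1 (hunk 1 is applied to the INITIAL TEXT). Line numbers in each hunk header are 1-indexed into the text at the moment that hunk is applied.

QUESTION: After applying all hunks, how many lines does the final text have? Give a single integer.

Hunk 1: at line 1 remove [guoi,xfc,logwe] add [dkaj,hfuw,cypyq] -> 8 lines: phk bzqv dkaj hfuw cypyq wbp fbsho jgzka
Hunk 2: at line 2 remove [dkaj] add [rozfj] -> 8 lines: phk bzqv rozfj hfuw cypyq wbp fbsho jgzka
Hunk 3: at line 2 remove [hfuw,cypyq,wbp] add [wtwib,vjclb,kjxej] -> 8 lines: phk bzqv rozfj wtwib vjclb kjxej fbsho jgzka
Hunk 4: at line 3 remove [wtwib,vjclb] add [wrm,rbf] -> 8 lines: phk bzqv rozfj wrm rbf kjxej fbsho jgzka
Hunk 5: at line 1 remove [rozfj,wrm,rbf] add [aylh,drtc,udybu] -> 8 lines: phk bzqv aylh drtc udybu kjxej fbsho jgzka
Hunk 6: at line 1 remove [aylh,drtc] add [axr,yoc,yvgf] -> 9 lines: phk bzqv axr yoc yvgf udybu kjxej fbsho jgzka
Final line count: 9

Answer: 9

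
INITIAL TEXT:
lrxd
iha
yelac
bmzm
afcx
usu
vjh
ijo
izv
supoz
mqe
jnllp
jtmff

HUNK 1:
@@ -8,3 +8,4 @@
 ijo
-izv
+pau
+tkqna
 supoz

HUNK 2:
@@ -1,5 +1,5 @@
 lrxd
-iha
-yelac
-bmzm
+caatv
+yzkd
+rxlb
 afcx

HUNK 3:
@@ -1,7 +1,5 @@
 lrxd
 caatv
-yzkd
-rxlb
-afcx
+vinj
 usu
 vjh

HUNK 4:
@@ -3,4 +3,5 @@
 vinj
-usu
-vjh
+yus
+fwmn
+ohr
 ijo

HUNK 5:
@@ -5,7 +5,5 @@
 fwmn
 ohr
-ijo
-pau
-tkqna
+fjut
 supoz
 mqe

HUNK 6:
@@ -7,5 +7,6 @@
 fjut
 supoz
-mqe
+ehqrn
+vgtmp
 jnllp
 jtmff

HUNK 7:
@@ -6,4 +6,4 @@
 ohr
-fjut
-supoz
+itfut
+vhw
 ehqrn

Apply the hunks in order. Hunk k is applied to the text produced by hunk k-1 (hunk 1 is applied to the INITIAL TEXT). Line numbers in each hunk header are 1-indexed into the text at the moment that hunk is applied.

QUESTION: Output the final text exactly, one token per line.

Hunk 1: at line 8 remove [izv] add [pau,tkqna] -> 14 lines: lrxd iha yelac bmzm afcx usu vjh ijo pau tkqna supoz mqe jnllp jtmff
Hunk 2: at line 1 remove [iha,yelac,bmzm] add [caatv,yzkd,rxlb] -> 14 lines: lrxd caatv yzkd rxlb afcx usu vjh ijo pau tkqna supoz mqe jnllp jtmff
Hunk 3: at line 1 remove [yzkd,rxlb,afcx] add [vinj] -> 12 lines: lrxd caatv vinj usu vjh ijo pau tkqna supoz mqe jnllp jtmff
Hunk 4: at line 3 remove [usu,vjh] add [yus,fwmn,ohr] -> 13 lines: lrxd caatv vinj yus fwmn ohr ijo pau tkqna supoz mqe jnllp jtmff
Hunk 5: at line 5 remove [ijo,pau,tkqna] add [fjut] -> 11 lines: lrxd caatv vinj yus fwmn ohr fjut supoz mqe jnllp jtmff
Hunk 6: at line 7 remove [mqe] add [ehqrn,vgtmp] -> 12 lines: lrxd caatv vinj yus fwmn ohr fjut supoz ehqrn vgtmp jnllp jtmff
Hunk 7: at line 6 remove [fjut,supoz] add [itfut,vhw] -> 12 lines: lrxd caatv vinj yus fwmn ohr itfut vhw ehqrn vgtmp jnllp jtmff

Answer: lrxd
caatv
vinj
yus
fwmn
ohr
itfut
vhw
ehqrn
vgtmp
jnllp
jtmff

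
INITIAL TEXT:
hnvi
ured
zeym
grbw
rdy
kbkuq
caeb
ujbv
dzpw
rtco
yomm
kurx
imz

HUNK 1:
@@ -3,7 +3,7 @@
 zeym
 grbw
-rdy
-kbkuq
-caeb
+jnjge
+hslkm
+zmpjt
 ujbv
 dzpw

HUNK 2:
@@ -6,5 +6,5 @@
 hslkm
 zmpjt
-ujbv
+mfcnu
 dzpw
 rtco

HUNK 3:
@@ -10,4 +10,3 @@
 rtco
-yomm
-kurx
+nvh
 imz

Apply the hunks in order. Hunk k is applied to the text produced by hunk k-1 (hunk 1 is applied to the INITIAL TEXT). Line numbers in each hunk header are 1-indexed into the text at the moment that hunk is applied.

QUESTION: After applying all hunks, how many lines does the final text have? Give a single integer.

Answer: 12

Derivation:
Hunk 1: at line 3 remove [rdy,kbkuq,caeb] add [jnjge,hslkm,zmpjt] -> 13 lines: hnvi ured zeym grbw jnjge hslkm zmpjt ujbv dzpw rtco yomm kurx imz
Hunk 2: at line 6 remove [ujbv] add [mfcnu] -> 13 lines: hnvi ured zeym grbw jnjge hslkm zmpjt mfcnu dzpw rtco yomm kurx imz
Hunk 3: at line 10 remove [yomm,kurx] add [nvh] -> 12 lines: hnvi ured zeym grbw jnjge hslkm zmpjt mfcnu dzpw rtco nvh imz
Final line count: 12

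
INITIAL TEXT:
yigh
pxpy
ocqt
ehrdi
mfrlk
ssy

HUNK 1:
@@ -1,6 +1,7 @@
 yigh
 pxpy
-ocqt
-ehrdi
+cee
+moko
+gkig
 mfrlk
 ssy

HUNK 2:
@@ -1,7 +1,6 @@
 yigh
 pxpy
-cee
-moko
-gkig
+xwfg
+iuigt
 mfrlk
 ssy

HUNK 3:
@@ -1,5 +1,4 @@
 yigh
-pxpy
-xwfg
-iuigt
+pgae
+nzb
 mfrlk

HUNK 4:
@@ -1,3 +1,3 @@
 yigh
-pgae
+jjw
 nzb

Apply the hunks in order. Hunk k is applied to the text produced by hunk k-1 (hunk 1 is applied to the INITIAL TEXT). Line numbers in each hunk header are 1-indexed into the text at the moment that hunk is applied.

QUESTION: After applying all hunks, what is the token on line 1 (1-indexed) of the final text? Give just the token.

Hunk 1: at line 1 remove [ocqt,ehrdi] add [cee,moko,gkig] -> 7 lines: yigh pxpy cee moko gkig mfrlk ssy
Hunk 2: at line 1 remove [cee,moko,gkig] add [xwfg,iuigt] -> 6 lines: yigh pxpy xwfg iuigt mfrlk ssy
Hunk 3: at line 1 remove [pxpy,xwfg,iuigt] add [pgae,nzb] -> 5 lines: yigh pgae nzb mfrlk ssy
Hunk 4: at line 1 remove [pgae] add [jjw] -> 5 lines: yigh jjw nzb mfrlk ssy
Final line 1: yigh

Answer: yigh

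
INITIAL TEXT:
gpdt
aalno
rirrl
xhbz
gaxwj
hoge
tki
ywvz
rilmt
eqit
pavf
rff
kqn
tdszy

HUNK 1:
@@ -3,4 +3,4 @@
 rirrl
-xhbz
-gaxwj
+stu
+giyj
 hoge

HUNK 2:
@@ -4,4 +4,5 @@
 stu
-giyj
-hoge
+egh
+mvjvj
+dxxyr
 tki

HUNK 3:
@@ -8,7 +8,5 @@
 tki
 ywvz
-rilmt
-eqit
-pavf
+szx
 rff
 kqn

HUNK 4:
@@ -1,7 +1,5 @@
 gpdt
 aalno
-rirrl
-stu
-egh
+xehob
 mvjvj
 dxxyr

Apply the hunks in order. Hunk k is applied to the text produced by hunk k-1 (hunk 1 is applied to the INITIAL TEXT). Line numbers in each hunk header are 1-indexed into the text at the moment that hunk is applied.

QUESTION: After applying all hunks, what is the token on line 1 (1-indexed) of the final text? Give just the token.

Hunk 1: at line 3 remove [xhbz,gaxwj] add [stu,giyj] -> 14 lines: gpdt aalno rirrl stu giyj hoge tki ywvz rilmt eqit pavf rff kqn tdszy
Hunk 2: at line 4 remove [giyj,hoge] add [egh,mvjvj,dxxyr] -> 15 lines: gpdt aalno rirrl stu egh mvjvj dxxyr tki ywvz rilmt eqit pavf rff kqn tdszy
Hunk 3: at line 8 remove [rilmt,eqit,pavf] add [szx] -> 13 lines: gpdt aalno rirrl stu egh mvjvj dxxyr tki ywvz szx rff kqn tdszy
Hunk 4: at line 1 remove [rirrl,stu,egh] add [xehob] -> 11 lines: gpdt aalno xehob mvjvj dxxyr tki ywvz szx rff kqn tdszy
Final line 1: gpdt

Answer: gpdt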